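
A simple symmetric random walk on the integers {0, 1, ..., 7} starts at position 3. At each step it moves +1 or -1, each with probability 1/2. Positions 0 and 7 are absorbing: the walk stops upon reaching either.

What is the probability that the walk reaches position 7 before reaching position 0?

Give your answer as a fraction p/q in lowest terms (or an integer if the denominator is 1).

Symmetric walk (p = 1/2): the harmonic-function argument gives P(hit 7 before 0 | start at 3) = a/N.
P = 3/7 = 3/7

Answer: 3/7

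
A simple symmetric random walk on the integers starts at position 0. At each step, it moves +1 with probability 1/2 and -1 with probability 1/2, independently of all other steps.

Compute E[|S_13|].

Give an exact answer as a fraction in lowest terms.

Answer: 3003/1024

Derivation:
S_13 takes values m ≡ 1 (mod 2) with |m| ≤ 13; P(S_13=m) = C(13,(13+m)/2)/2^13.
Total paths: 2^13 = 8192
Distribution: P(S=-13)=1/8192, P(S=-11)=13/8192, P(S=-9)=78/8192, P(S=-7)=286/8192, P(S=-5)=715/8192, P(S=-3)=1287/8192, P(S=-1)=1716/8192, P(S=1)=1716/8192, P(S=3)=1287/8192, P(S=5)=715/8192, P(S=7)=286/8192, P(S=9)=78/8192, P(S=11)=13/8192, P(S=13)=1/8192
E[|S_13|] = Σ_m |m|·P(S_13=m) = 24024/8192 = 3003/1024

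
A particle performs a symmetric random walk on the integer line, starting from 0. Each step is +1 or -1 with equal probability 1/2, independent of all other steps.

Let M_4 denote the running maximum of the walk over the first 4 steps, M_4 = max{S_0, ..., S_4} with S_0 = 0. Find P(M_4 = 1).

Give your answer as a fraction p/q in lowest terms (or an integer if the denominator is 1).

Let M_4 = max(S_0,...,S_4). Use the reflection principle: for j ≥ 1, #{paths with M_4 ≥ j} = #{S_4 ≥ j} + #{S_4 ≥ j+1}.
By reflection, #{M_4 ≥ 1} = #{S_4 ≥ 1} + #{S_4 ≥ 2} = 5 + 5 = 10.
#{M_4 ≥ 2} = #{S_4 ≥ 2} + #{S_4 ≥ 3} = 5 + 1 = 6.
#{M_4 = 1} = 10 - 6 = 4.
P(M_4 = 1) = 4/16 = 1/4

Answer: 1/4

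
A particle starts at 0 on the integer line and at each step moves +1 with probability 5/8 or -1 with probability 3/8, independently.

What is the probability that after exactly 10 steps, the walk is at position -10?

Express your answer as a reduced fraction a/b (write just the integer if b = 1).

Answer: 59049/1073741824

Derivation:
To reach position -10 after 10 steps: need 0 steps of +1 and 10 steps of -1.
Number of such sequences: C(10,0) = 1
Each has probability (5/8)^0 · (3/8)^10 = 59049/1073741824
P = 1 · 59049/1073741824 = 59049/1073741824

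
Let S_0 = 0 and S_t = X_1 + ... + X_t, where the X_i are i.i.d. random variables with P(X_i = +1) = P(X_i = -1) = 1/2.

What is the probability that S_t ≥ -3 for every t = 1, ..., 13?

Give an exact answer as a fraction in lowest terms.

Let f(t,s) = #length-t paths at position s with S_1..S_t all ≥ -3.
f(t,s) = f(t-1,s-1) + f(t-1,s+1) for s ≥ -3; f(t,s) = 0 for s < -3.
t=0: f(0,0)=1
t=1: f(1,-1)=1 f(1,1)=1
t=2: f(2,-2)=1 f(2,0)=2 f(2,2)=1
t=3: f(3,-3)=1 f(3,-1)=3 f(3,1)=3 f(3,3)=1
t=4: f(4,-2)=4 f(4,0)=6 f(4,2)=4 f(4,4)=1
t=5: f(5,-3)=4 f(5,-1)=10 f(5,1)=10 f(5,3)=5 f(5,5)=1
t=6: f(6,-2)=14 f(6,0)=20 f(6,2)=15 f(6,4)=6 f(6,6)=1
t=7: f(7,-3)=14 f(7,-1)=34 f(7,1)=35 f(7,3)=21 f(7,5)=7 f(7,7)=1
t=8: f(8,-2)=48 f(8,0)=69 f(8,2)=56 f(8,4)=28 f(8,6)=8 f(8,8)=1
t=9: f(9,-3)=48 f(9,-1)=117 f(9,1)=125 f(9,3)=84 f(9,5)=36 f(9,7)=9 f(9,9)=1
t=10: f(10,-2)=165 f(10,0)=242 f(10,2)=209 f(10,4)=120 f(10,6)=45 f(10,8)=10 f(10,10)=1
t=11: f(11,-3)=165 f(11,-1)=407 f(11,1)=451 f(11,3)=329 f(11,5)=165 f(11,7)=55 f(11,9)=11 f(11,11)=1
t=12: f(12,-2)=572 f(12,0)=858 f(12,2)=780 f(12,4)=494 f(12,6)=220 f(12,8)=66 f(12,10)=12 f(12,12)=1
t=13: f(13,-3)=572 f(13,-1)=1430 f(13,1)=1638 f(13,3)=1274 f(13,5)=714 f(13,7)=286 f(13,9)=78 f(13,11)=13 f(13,13)=1
Σ_s f(13,s) = 6006
P = 6006/8192 = 3003/4096

Answer: 3003/4096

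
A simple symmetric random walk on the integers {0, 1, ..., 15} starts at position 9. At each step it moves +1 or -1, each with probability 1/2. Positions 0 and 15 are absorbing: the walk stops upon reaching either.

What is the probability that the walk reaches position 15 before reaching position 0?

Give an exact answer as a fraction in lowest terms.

Answer: 3/5

Derivation:
Symmetric walk (p = 1/2): the harmonic-function argument gives P(hit 15 before 0 | start at 9) = a/N.
P = 9/15 = 3/5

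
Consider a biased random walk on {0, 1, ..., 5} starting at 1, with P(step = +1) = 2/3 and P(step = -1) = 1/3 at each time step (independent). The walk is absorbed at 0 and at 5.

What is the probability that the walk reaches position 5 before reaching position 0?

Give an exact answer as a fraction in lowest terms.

Biased walk: p = 2/3, q = 1/3, r = q/p = 1/2
Gambler's ruin: P(hit 5 before 0 | start at 1) = (1 - r^a)/(1 - r^N)
r^1 = 1/2; r^5 = 1/32
P = (1 - 1/2) / (1 - 1/32) = 1/2 / 31/32 = 16/31

Answer: 16/31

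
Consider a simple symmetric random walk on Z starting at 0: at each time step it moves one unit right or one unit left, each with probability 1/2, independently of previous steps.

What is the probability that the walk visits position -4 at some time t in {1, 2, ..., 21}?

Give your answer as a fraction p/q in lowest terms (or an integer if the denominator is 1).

Answer: 200965/524288

Derivation:
Count via complement. Let g(t,s) = #length-t paths at position s with S_1..S_t all ≠ -4.
g(t,s) = g(t-1,s-1) + g(t-1,s+1) for s ≠ -4; g(t,-4) = 0.
t=0: g(0,0)=1
t=1: g(1,-1)=1 g(1,1)=1
t=2: g(2,-2)=1 g(2,0)=2 g(2,2)=1
t=3: g(3,-3)=1 g(3,-1)=3 g(3,1)=3 g(3,3)=1
t=4: g(4,-2)=4 g(4,0)=6 g(4,2)=4 g(4,4)=1
t=5: g(5,-3)=4 g(5,-1)=10 g(5,1)=10 g(5,3)=5 g(5,5)=1
t=6: g(6,-2)=14 g(6,0)=20 g(6,2)=15 g(6,4)=6 g(6,6)=1
t=7: g(7,-3)=14 g(7,-1)=34 g(7,1)=35 g(7,3)=21 g(7,5)=7 g(7,7)=1
t=8: g(8,-2)=48 g(8,0)=69 g(8,2)=56 g(8,4)=28 g(8,6)=8 g(8,8)=1
t=9: g(9,-3)=48 g(9,-1)=117 g(9,1)=125 g(9,3)=84 g(9,5)=36 g(9,7)=9 g(9,9)=1
t=10: g(10,-2)=165 g(10,0)=242 g(10,2)=209 g(10,4)=120 g(10,6)=45 g(10,8)=10 g(10,10)=1
t=11: g(11,-3)=165 g(11,-1)=407 g(11,1)=451 g(11,3)=329 g(11,5)=165 g(11,7)=55 g(11,9)=11 g(11,11)=1
t=12: g(12,-2)=572 g(12,0)=858 g(12,2)=780 g(12,4)=494 g(12,6)=220 g(12,8)=66 g(12,10)=12 g(12,12)=1
t=13: g(13,-3)=572 g(13,-1)=1430 g(13,1)=1638 g(13,3)=1274 g(13,5)=714 g(13,7)=286 g(13,9)=78 g(13,11)=13 g(13,13)=1
t=14: g(14,-2)=2002 g(14,0)=3068 g(14,2)=2912 g(14,4)=1988 g(14,6)=1000 g(14,8)=364 g(14,10)=91 g(14,12)=14 g(14,14)=1
t=15: g(15,-3)=2002 g(15,-1)=5070 g(15,1)=5980 g(15,3)=4900 g(15,5)=2988 g(15,7)=1364 g(15,9)=455 g(15,11)=105 g(15,13)=15 g(15,15)=1
t=16: g(16,-2)=7072 g(16,0)=11050 g(16,2)=10880 g(16,4)=7888 g(16,6)=4352 g(16,8)=1819 g(16,10)=560 g(16,12)=120 g(16,14)=16 g(16,16)=1
t=17: g(17,-3)=7072 g(17,-1)=18122 g(17,1)=21930 g(17,3)=18768 g(17,5)=12240 g(17,7)=6171 g(17,9)=2379 g(17,11)=680 g(17,13)=136 g(17,15)=17 g(17,17)=1
t=18: g(18,-2)=25194 g(18,0)=40052 g(18,2)=40698 g(18,4)=31008 g(18,6)=18411 g(18,8)=8550 g(18,10)=3059 g(18,12)=816 g(18,14)=153 g(18,16)=18 g(18,18)=1
t=19: g(19,-3)=25194 g(19,-1)=65246 g(19,1)=80750 g(19,3)=71706 g(19,5)=49419 g(19,7)=26961 g(19,9)=11609 g(19,11)=3875 g(19,13)=969 g(19,15)=171 g(19,17)=19 g(19,19)=1
t=20: g(20,-2)=90440 g(20,0)=145996 g(20,2)=152456 g(20,4)=121125 g(20,6)=76380 g(20,8)=38570 g(20,10)=15484 g(20,12)=4844 g(20,14)=1140 g(20,16)=190 g(20,18)=20 g(20,20)=1
t=21: g(21,-3)=90440 g(21,-1)=236436 g(21,1)=298452 g(21,3)=273581 g(21,5)=197505 g(21,7)=114950 g(21,9)=54054 g(21,11)=20328 g(21,13)=5984 g(21,15)=1330 g(21,17)=210 g(21,19)=21 g(21,21)=1
Paths never hitting -4: Σ_s g(21,s) = 1293292
Paths hitting -4: 2^21 - 1293292 = 803860
P = 803860/2097152 = 200965/524288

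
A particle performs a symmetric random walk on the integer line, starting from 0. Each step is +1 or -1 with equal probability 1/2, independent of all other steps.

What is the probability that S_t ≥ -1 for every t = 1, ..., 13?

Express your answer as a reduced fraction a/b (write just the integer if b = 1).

Let f(t,s) = #length-t paths at position s with S_1..S_t all ≥ -1.
f(t,s) = f(t-1,s-1) + f(t-1,s+1) for s ≥ -1; f(t,s) = 0 for s < -1.
t=0: f(0,0)=1
t=1: f(1,-1)=1 f(1,1)=1
t=2: f(2,0)=2 f(2,2)=1
t=3: f(3,-1)=2 f(3,1)=3 f(3,3)=1
t=4: f(4,0)=5 f(4,2)=4 f(4,4)=1
t=5: f(5,-1)=5 f(5,1)=9 f(5,3)=5 f(5,5)=1
t=6: f(6,0)=14 f(6,2)=14 f(6,4)=6 f(6,6)=1
t=7: f(7,-1)=14 f(7,1)=28 f(7,3)=20 f(7,5)=7 f(7,7)=1
t=8: f(8,0)=42 f(8,2)=48 f(8,4)=27 f(8,6)=8 f(8,8)=1
t=9: f(9,-1)=42 f(9,1)=90 f(9,3)=75 f(9,5)=35 f(9,7)=9 f(9,9)=1
t=10: f(10,0)=132 f(10,2)=165 f(10,4)=110 f(10,6)=44 f(10,8)=10 f(10,10)=1
t=11: f(11,-1)=132 f(11,1)=297 f(11,3)=275 f(11,5)=154 f(11,7)=54 f(11,9)=11 f(11,11)=1
t=12: f(12,0)=429 f(12,2)=572 f(12,4)=429 f(12,6)=208 f(12,8)=65 f(12,10)=12 f(12,12)=1
t=13: f(13,-1)=429 f(13,1)=1001 f(13,3)=1001 f(13,5)=637 f(13,7)=273 f(13,9)=77 f(13,11)=13 f(13,13)=1
Σ_s f(13,s) = 3432
P = 3432/8192 = 429/1024

Answer: 429/1024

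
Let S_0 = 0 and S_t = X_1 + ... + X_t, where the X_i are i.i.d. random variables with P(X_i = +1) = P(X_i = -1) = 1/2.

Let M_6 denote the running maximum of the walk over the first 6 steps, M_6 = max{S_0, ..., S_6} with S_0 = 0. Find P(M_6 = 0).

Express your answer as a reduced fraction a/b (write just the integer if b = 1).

Let M_6 = max(S_0,...,S_6). Use the reflection principle: for j ≥ 1, #{paths with M_6 ≥ j} = #{S_6 ≥ j} + #{S_6 ≥ j+1}.
P(M_6 ≥ 0) = 1 since S_0 = 0, so #{M_6 ≥ 0} = 64.
#{M_6 ≥ 1} = #{S_6 ≥ 1} + #{S_6 ≥ 2} = 22 + 22 = 44.
#{M_6 = 0} = 64 - 44 = 20.
P(M_6 = 0) = 20/64 = 5/16

Answer: 5/16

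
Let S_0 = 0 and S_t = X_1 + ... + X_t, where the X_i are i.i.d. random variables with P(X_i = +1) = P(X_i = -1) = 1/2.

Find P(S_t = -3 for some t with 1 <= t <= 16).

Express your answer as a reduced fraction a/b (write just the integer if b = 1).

Answer: 14893/32768

Derivation:
Count via complement. Let g(t,s) = #length-t paths at position s with S_1..S_t all ≠ -3.
g(t,s) = g(t-1,s-1) + g(t-1,s+1) for s ≠ -3; g(t,-3) = 0.
t=0: g(0,0)=1
t=1: g(1,-1)=1 g(1,1)=1
t=2: g(2,-2)=1 g(2,0)=2 g(2,2)=1
t=3: g(3,-1)=3 g(3,1)=3 g(3,3)=1
t=4: g(4,-2)=3 g(4,0)=6 g(4,2)=4 g(4,4)=1
t=5: g(5,-1)=9 g(5,1)=10 g(5,3)=5 g(5,5)=1
t=6: g(6,-2)=9 g(6,0)=19 g(6,2)=15 g(6,4)=6 g(6,6)=1
t=7: g(7,-1)=28 g(7,1)=34 g(7,3)=21 g(7,5)=7 g(7,7)=1
t=8: g(8,-2)=28 g(8,0)=62 g(8,2)=55 g(8,4)=28 g(8,6)=8 g(8,8)=1
t=9: g(9,-1)=90 g(9,1)=117 g(9,3)=83 g(9,5)=36 g(9,7)=9 g(9,9)=1
t=10: g(10,-2)=90 g(10,0)=207 g(10,2)=200 g(10,4)=119 g(10,6)=45 g(10,8)=10 g(10,10)=1
t=11: g(11,-1)=297 g(11,1)=407 g(11,3)=319 g(11,5)=164 g(11,7)=55 g(11,9)=11 g(11,11)=1
t=12: g(12,-2)=297 g(12,0)=704 g(12,2)=726 g(12,4)=483 g(12,6)=219 g(12,8)=66 g(12,10)=12 g(12,12)=1
t=13: g(13,-1)=1001 g(13,1)=1430 g(13,3)=1209 g(13,5)=702 g(13,7)=285 g(13,9)=78 g(13,11)=13 g(13,13)=1
t=14: g(14,-2)=1001 g(14,0)=2431 g(14,2)=2639 g(14,4)=1911 g(14,6)=987 g(14,8)=363 g(14,10)=91 g(14,12)=14 g(14,14)=1
t=15: g(15,-1)=3432 g(15,1)=5070 g(15,3)=4550 g(15,5)=2898 g(15,7)=1350 g(15,9)=454 g(15,11)=105 g(15,13)=15 g(15,15)=1
t=16: g(16,-2)=3432 g(16,0)=8502 g(16,2)=9620 g(16,4)=7448 g(16,6)=4248 g(16,8)=1804 g(16,10)=559 g(16,12)=120 g(16,14)=16 g(16,16)=1
Paths never hitting -3: Σ_s g(16,s) = 35750
Paths hitting -3: 2^16 - 35750 = 29786
P = 29786/65536 = 14893/32768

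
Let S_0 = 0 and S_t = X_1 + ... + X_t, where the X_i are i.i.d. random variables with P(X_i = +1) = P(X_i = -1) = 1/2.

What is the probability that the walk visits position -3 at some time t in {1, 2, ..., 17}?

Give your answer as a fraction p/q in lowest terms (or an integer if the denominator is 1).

Count via complement. Let g(t,s) = #length-t paths at position s with S_1..S_t all ≠ -3.
g(t,s) = g(t-1,s-1) + g(t-1,s+1) for s ≠ -3; g(t,-3) = 0.
t=0: g(0,0)=1
t=1: g(1,-1)=1 g(1,1)=1
t=2: g(2,-2)=1 g(2,0)=2 g(2,2)=1
t=3: g(3,-1)=3 g(3,1)=3 g(3,3)=1
t=4: g(4,-2)=3 g(4,0)=6 g(4,2)=4 g(4,4)=1
t=5: g(5,-1)=9 g(5,1)=10 g(5,3)=5 g(5,5)=1
t=6: g(6,-2)=9 g(6,0)=19 g(6,2)=15 g(6,4)=6 g(6,6)=1
t=7: g(7,-1)=28 g(7,1)=34 g(7,3)=21 g(7,5)=7 g(7,7)=1
t=8: g(8,-2)=28 g(8,0)=62 g(8,2)=55 g(8,4)=28 g(8,6)=8 g(8,8)=1
t=9: g(9,-1)=90 g(9,1)=117 g(9,3)=83 g(9,5)=36 g(9,7)=9 g(9,9)=1
t=10: g(10,-2)=90 g(10,0)=207 g(10,2)=200 g(10,4)=119 g(10,6)=45 g(10,8)=10 g(10,10)=1
t=11: g(11,-1)=297 g(11,1)=407 g(11,3)=319 g(11,5)=164 g(11,7)=55 g(11,9)=11 g(11,11)=1
t=12: g(12,-2)=297 g(12,0)=704 g(12,2)=726 g(12,4)=483 g(12,6)=219 g(12,8)=66 g(12,10)=12 g(12,12)=1
t=13: g(13,-1)=1001 g(13,1)=1430 g(13,3)=1209 g(13,5)=702 g(13,7)=285 g(13,9)=78 g(13,11)=13 g(13,13)=1
t=14: g(14,-2)=1001 g(14,0)=2431 g(14,2)=2639 g(14,4)=1911 g(14,6)=987 g(14,8)=363 g(14,10)=91 g(14,12)=14 g(14,14)=1
t=15: g(15,-1)=3432 g(15,1)=5070 g(15,3)=4550 g(15,5)=2898 g(15,7)=1350 g(15,9)=454 g(15,11)=105 g(15,13)=15 g(15,15)=1
t=16: g(16,-2)=3432 g(16,0)=8502 g(16,2)=9620 g(16,4)=7448 g(16,6)=4248 g(16,8)=1804 g(16,10)=559 g(16,12)=120 g(16,14)=16 g(16,16)=1
t=17: g(17,-1)=11934 g(17,1)=18122 g(17,3)=17068 g(17,5)=11696 g(17,7)=6052 g(17,9)=2363 g(17,11)=679 g(17,13)=136 g(17,15)=17 g(17,17)=1
Paths never hitting -3: Σ_s g(17,s) = 68068
Paths hitting -3: 2^17 - 68068 = 63004
P = 63004/131072 = 15751/32768

Answer: 15751/32768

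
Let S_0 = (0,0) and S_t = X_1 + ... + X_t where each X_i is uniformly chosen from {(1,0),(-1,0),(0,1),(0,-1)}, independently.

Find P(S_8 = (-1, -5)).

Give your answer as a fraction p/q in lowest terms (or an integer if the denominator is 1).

Let h be the number of horizontal steps (so 8-h are vertical). To end at (-1,-5) need (h-1)/2 right-steps and ((8-h)-5)/2 up-steps.
Sum over h with 1 ≤ h ≤ 3, h ≡ 1 (mod 2), 8-h ≡ 1 (mod 2):
h=1: C(8,1)·C(1,0)·C(7,1) = 8·1·7 = 56
h=3: C(8,3)·C(3,1)·C(5,0) = 56·3·1 = 168
Total favorable: 224
Total paths: 4^8 = 65536
P = 224/65536 = 7/2048

Answer: 7/2048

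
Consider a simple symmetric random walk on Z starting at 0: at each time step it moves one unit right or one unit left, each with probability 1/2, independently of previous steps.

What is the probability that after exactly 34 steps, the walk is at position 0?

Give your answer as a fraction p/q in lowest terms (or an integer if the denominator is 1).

To return to 0 after 34 steps: need exactly 17 steps of +1 and 17 of -1.
Favorable paths: C(34,17) = 2333606220
Total paths: 2^34 = 17179869184
P = 2333606220/17179869184 = 583401555/4294967296

Answer: 583401555/4294967296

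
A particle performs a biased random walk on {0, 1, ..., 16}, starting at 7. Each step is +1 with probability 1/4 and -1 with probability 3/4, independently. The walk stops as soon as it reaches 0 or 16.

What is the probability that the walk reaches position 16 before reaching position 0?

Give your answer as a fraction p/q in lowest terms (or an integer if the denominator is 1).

Answer: 1093/21523360

Derivation:
Biased walk: p = 1/4, q = 3/4, r = q/p = 3
Gambler's ruin: P(hit 16 before 0 | start at 7) = (1 - r^a)/(1 - r^N)
r^7 = 2187; r^16 = 43046721
P = (1 - 2187) / (1 - 43046721) = -2186 / -43046720 = 1093/21523360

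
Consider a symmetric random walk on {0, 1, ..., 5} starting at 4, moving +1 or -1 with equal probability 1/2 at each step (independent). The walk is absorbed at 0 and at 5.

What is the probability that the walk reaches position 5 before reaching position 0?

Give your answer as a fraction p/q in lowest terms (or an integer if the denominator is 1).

Symmetric walk (p = 1/2): the harmonic-function argument gives P(hit 5 before 0 | start at 4) = a/N.
P = 4/5 = 4/5

Answer: 4/5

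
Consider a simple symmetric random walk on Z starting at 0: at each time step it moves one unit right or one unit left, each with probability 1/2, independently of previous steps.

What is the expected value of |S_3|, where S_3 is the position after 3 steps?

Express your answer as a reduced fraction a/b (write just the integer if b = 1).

S_3 takes values m ≡ 1 (mod 2) with |m| ≤ 3; P(S_3=m) = C(3,(3+m)/2)/2^3.
Total paths: 2^3 = 8
Distribution: P(S=-3)=1/8, P(S=-1)=3/8, P(S=1)=3/8, P(S=3)=1/8
E[|S_3|] = Σ_m |m|·P(S_3=m) = 12/8 = 3/2

Answer: 3/2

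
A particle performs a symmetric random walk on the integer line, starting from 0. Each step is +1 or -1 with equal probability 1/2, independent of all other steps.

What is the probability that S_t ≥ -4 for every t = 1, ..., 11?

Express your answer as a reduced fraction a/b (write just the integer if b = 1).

Answer: 1749/2048

Derivation:
Let f(t,s) = #length-t paths at position s with S_1..S_t all ≥ -4.
f(t,s) = f(t-1,s-1) + f(t-1,s+1) for s ≥ -4; f(t,s) = 0 for s < -4.
t=0: f(0,0)=1
t=1: f(1,-1)=1 f(1,1)=1
t=2: f(2,-2)=1 f(2,0)=2 f(2,2)=1
t=3: f(3,-3)=1 f(3,-1)=3 f(3,1)=3 f(3,3)=1
t=4: f(4,-4)=1 f(4,-2)=4 f(4,0)=6 f(4,2)=4 f(4,4)=1
t=5: f(5,-3)=5 f(5,-1)=10 f(5,1)=10 f(5,3)=5 f(5,5)=1
t=6: f(6,-4)=5 f(6,-2)=15 f(6,0)=20 f(6,2)=15 f(6,4)=6 f(6,6)=1
t=7: f(7,-3)=20 f(7,-1)=35 f(7,1)=35 f(7,3)=21 f(7,5)=7 f(7,7)=1
t=8: f(8,-4)=20 f(8,-2)=55 f(8,0)=70 f(8,2)=56 f(8,4)=28 f(8,6)=8 f(8,8)=1
t=9: f(9,-3)=75 f(9,-1)=125 f(9,1)=126 f(9,3)=84 f(9,5)=36 f(9,7)=9 f(9,9)=1
t=10: f(10,-4)=75 f(10,-2)=200 f(10,0)=251 f(10,2)=210 f(10,4)=120 f(10,6)=45 f(10,8)=10 f(10,10)=1
t=11: f(11,-3)=275 f(11,-1)=451 f(11,1)=461 f(11,3)=330 f(11,5)=165 f(11,7)=55 f(11,9)=11 f(11,11)=1
Σ_s f(11,s) = 1749
P = 1749/2048 = 1749/2048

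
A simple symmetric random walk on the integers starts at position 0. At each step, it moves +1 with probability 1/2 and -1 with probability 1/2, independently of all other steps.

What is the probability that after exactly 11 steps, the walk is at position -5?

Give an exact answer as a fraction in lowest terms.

Answer: 165/2048

Derivation:
To reach position -5 after 11 steps: need 3 steps of +1 and 8 of -1.
Favorable paths: C(11,3) = 165
Total paths: 2^11 = 2048
P = 165/2048 = 165/2048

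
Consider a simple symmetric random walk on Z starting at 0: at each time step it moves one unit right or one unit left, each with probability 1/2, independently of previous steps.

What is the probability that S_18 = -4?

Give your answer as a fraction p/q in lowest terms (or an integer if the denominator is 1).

To reach position -4 after 18 steps: need 7 steps of +1 and 11 of -1.
Favorable paths: C(18,7) = 31824
Total paths: 2^18 = 262144
P = 31824/262144 = 1989/16384

Answer: 1989/16384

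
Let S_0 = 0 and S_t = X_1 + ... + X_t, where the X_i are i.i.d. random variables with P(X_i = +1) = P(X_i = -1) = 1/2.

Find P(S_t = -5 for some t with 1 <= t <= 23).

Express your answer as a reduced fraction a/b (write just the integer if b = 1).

Answer: 1289565/4194304

Derivation:
Count via complement. Let g(t,s) = #length-t paths at position s with S_1..S_t all ≠ -5.
g(t,s) = g(t-1,s-1) + g(t-1,s+1) for s ≠ -5; g(t,-5) = 0.
t=0: g(0,0)=1
t=1: g(1,-1)=1 g(1,1)=1
t=2: g(2,-2)=1 g(2,0)=2 g(2,2)=1
t=3: g(3,-3)=1 g(3,-1)=3 g(3,1)=3 g(3,3)=1
t=4: g(4,-4)=1 g(4,-2)=4 g(4,0)=6 g(4,2)=4 g(4,4)=1
t=5: g(5,-3)=5 g(5,-1)=10 g(5,1)=10 g(5,3)=5 g(5,5)=1
t=6: g(6,-4)=5 g(6,-2)=15 g(6,0)=20 g(6,2)=15 g(6,4)=6 g(6,6)=1
t=7: g(7,-3)=20 g(7,-1)=35 g(7,1)=35 g(7,3)=21 g(7,5)=7 g(7,7)=1
t=8: g(8,-4)=20 g(8,-2)=55 g(8,0)=70 g(8,2)=56 g(8,4)=28 g(8,6)=8 g(8,8)=1
t=9: g(9,-3)=75 g(9,-1)=125 g(9,1)=126 g(9,3)=84 g(9,5)=36 g(9,7)=9 g(9,9)=1
t=10: g(10,-4)=75 g(10,-2)=200 g(10,0)=251 g(10,2)=210 g(10,4)=120 g(10,6)=45 g(10,8)=10 g(10,10)=1
t=11: g(11,-3)=275 g(11,-1)=451 g(11,1)=461 g(11,3)=330 g(11,5)=165 g(11,7)=55 g(11,9)=11 g(11,11)=1
t=12: g(12,-4)=275 g(12,-2)=726 g(12,0)=912 g(12,2)=791 g(12,4)=495 g(12,6)=220 g(12,8)=66 g(12,10)=12 g(12,12)=1
t=13: g(13,-3)=1001 g(13,-1)=1638 g(13,1)=1703 g(13,3)=1286 g(13,5)=715 g(13,7)=286 g(13,9)=78 g(13,11)=13 g(13,13)=1
t=14: g(14,-4)=1001 g(14,-2)=2639 g(14,0)=3341 g(14,2)=2989 g(14,4)=2001 g(14,6)=1001 g(14,8)=364 g(14,10)=91 g(14,12)=14 g(14,14)=1
t=15: g(15,-3)=3640 g(15,-1)=5980 g(15,1)=6330 g(15,3)=4990 g(15,5)=3002 g(15,7)=1365 g(15,9)=455 g(15,11)=105 g(15,13)=15 g(15,15)=1
t=16: g(16,-4)=3640 g(16,-2)=9620 g(16,0)=12310 g(16,2)=11320 g(16,4)=7992 g(16,6)=4367 g(16,8)=1820 g(16,10)=560 g(16,12)=120 g(16,14)=16 g(16,16)=1
t=17: g(17,-3)=13260 g(17,-1)=21930 g(17,1)=23630 g(17,3)=19312 g(17,5)=12359 g(17,7)=6187 g(17,9)=2380 g(17,11)=680 g(17,13)=136 g(17,15)=17 g(17,17)=1
t=18: g(18,-4)=13260 g(18,-2)=35190 g(18,0)=45560 g(18,2)=42942 g(18,4)=31671 g(18,6)=18546 g(18,8)=8567 g(18,10)=3060 g(18,12)=816 g(18,14)=153 g(18,16)=18 g(18,18)=1
t=19: g(19,-3)=48450 g(19,-1)=80750 g(19,1)=88502 g(19,3)=74613 g(19,5)=50217 g(19,7)=27113 g(19,9)=11627 g(19,11)=3876 g(19,13)=969 g(19,15)=171 g(19,17)=19 g(19,19)=1
t=20: g(20,-4)=48450 g(20,-2)=129200 g(20,0)=169252 g(20,2)=163115 g(20,4)=124830 g(20,6)=77330 g(20,8)=38740 g(20,10)=15503 g(20,12)=4845 g(20,14)=1140 g(20,16)=190 g(20,18)=20 g(20,20)=1
t=21: g(21,-3)=177650 g(21,-1)=298452 g(21,1)=332367 g(21,3)=287945 g(21,5)=202160 g(21,7)=116070 g(21,9)=54243 g(21,11)=20348 g(21,13)=5985 g(21,15)=1330 g(21,17)=210 g(21,19)=21 g(21,21)=1
t=22: g(22,-4)=177650 g(22,-2)=476102 g(22,0)=630819 g(22,2)=620312 g(22,4)=490105 g(22,6)=318230 g(22,8)=170313 g(22,10)=74591 g(22,12)=26333 g(22,14)=7315 g(22,16)=1540 g(22,18)=231 g(22,20)=22 g(22,22)=1
t=23: g(23,-3)=653752 g(23,-1)=1106921 g(23,1)=1251131 g(23,3)=1110417 g(23,5)=808335 g(23,7)=488543 g(23,9)=244904 g(23,11)=100924 g(23,13)=33648 g(23,15)=8855 g(23,17)=1771 g(23,19)=253 g(23,21)=23 g(23,23)=1
Paths never hitting -5: Σ_s g(23,s) = 5809478
Paths hitting -5: 2^23 - 5809478 = 2579130
P = 2579130/8388608 = 1289565/4194304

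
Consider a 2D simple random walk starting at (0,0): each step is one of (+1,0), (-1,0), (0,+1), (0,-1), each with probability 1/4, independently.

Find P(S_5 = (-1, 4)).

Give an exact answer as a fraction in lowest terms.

Answer: 5/1024

Derivation:
Let h be the number of horizontal steps (so 5-h are vertical). To end at (-1,4) need (h-1)/2 right-steps and ((5-h)+4)/2 up-steps.
Sum over h with 1 ≤ h ≤ 1, h ≡ 1 (mod 2), 5-h ≡ 0 (mod 2):
h=1: C(5,1)·C(1,0)·C(4,4) = 5·1·1 = 5
Total favorable: 5
Total paths: 4^5 = 1024
P = 5/1024 = 5/1024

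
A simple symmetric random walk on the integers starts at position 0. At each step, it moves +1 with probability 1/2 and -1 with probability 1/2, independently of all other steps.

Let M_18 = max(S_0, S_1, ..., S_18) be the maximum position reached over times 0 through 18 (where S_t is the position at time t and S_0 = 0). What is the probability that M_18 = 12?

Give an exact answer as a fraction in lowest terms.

Let M_18 = max(S_0,...,S_18). Use the reflection principle: for j ≥ 1, #{paths with M_18 ≥ j} = #{S_18 ≥ j} + #{S_18 ≥ j+1}.
By reflection, #{M_18 ≥ 12} = #{S_18 ≥ 12} + #{S_18 ≥ 13} = 988 + 172 = 1160.
#{M_18 ≥ 13} = #{S_18 ≥ 13} + #{S_18 ≥ 14} = 172 + 172 = 344.
#{M_18 = 12} = 1160 - 344 = 816.
P(M_18 = 12) = 816/262144 = 51/16384

Answer: 51/16384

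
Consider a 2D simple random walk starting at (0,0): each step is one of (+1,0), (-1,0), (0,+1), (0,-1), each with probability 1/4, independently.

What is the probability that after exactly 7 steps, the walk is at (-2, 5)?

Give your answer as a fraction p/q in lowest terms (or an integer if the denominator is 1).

Answer: 21/16384

Derivation:
Let h be the number of horizontal steps (so 7-h are vertical). To end at (-2,5) need (h-2)/2 right-steps and ((7-h)+5)/2 up-steps.
Sum over h with 2 ≤ h ≤ 2, h ≡ 0 (mod 2), 7-h ≡ 1 (mod 2):
h=2: C(7,2)·C(2,0)·C(5,5) = 21·1·1 = 21
Total favorable: 21
Total paths: 4^7 = 16384
P = 21/16384 = 21/16384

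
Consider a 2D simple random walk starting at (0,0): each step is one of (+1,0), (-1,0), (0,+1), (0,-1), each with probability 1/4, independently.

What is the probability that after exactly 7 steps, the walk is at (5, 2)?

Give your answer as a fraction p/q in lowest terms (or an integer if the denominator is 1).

Let h be the number of horizontal steps (so 7-h are vertical). To end at (5,2) need (h+5)/2 right-steps and ((7-h)+2)/2 up-steps.
Sum over h with 5 ≤ h ≤ 5, h ≡ 1 (mod 2), 7-h ≡ 0 (mod 2):
h=5: C(7,5)·C(5,5)·C(2,2) = 21·1·1 = 21
Total favorable: 21
Total paths: 4^7 = 16384
P = 21/16384 = 21/16384

Answer: 21/16384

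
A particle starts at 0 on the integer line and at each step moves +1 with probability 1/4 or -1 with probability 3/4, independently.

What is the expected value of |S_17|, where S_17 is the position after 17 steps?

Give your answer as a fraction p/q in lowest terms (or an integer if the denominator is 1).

Answer: 18339782563/2147483648

Derivation:
S_17 takes values m ≡ 1 (mod 2) with |m| ≤ 17; P(S_17=m) = C(17,(17+m)/2) · (1/4)^((17+m)/2) · (3/4)^((17-m)/2).
Distribution: P(S=-17)=129140163/17179869184, P(S=-15)=731794257/17179869184, P(S=-13)=243931419/2147483648, P(S=-11)=406552365/2147483648, P(S=-9)=948622185/4294967296, P(S=-7)=822139227/4294967296, P(S=-5)=274046409/2147483648, P(S=-3)=143548119/2147483648, P(S=-1)=239246865/8589934592, P(S=1)=79748955/8589934592, P(S=3)=5316597/2147483648, P(S=5)=1127763/2147483648, P(S=7)=375921/4294967296, P(S=9)=48195/4294967296, P(S=11)=2295/2147483648, P(S=13)=153/2147483648, P(S=15)=51/17179869184, P(S=17)=1/17179869184
E[|S_17|] = Σ_m |m|·P(S_17=m) = 18339782563/2147483648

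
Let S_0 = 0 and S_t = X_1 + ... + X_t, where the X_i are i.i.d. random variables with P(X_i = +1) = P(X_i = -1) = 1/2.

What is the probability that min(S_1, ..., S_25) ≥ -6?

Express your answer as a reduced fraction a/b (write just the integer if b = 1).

Answer: 27895895/33554432

Derivation:
Let f(t,s) = #length-t paths at position s with S_1..S_t all ≥ -6.
f(t,s) = f(t-1,s-1) + f(t-1,s+1) for s ≥ -6; f(t,s) = 0 for s < -6.
t=0: f(0,0)=1
t=1: f(1,-1)=1 f(1,1)=1
t=2: f(2,-2)=1 f(2,0)=2 f(2,2)=1
t=3: f(3,-3)=1 f(3,-1)=3 f(3,1)=3 f(3,3)=1
t=4: f(4,-4)=1 f(4,-2)=4 f(4,0)=6 f(4,2)=4 f(4,4)=1
t=5: f(5,-5)=1 f(5,-3)=5 f(5,-1)=10 f(5,1)=10 f(5,3)=5 f(5,5)=1
t=6: f(6,-6)=1 f(6,-4)=6 f(6,-2)=15 f(6,0)=20 f(6,2)=15 f(6,4)=6 f(6,6)=1
t=7: f(7,-5)=7 f(7,-3)=21 f(7,-1)=35 f(7,1)=35 f(7,3)=21 f(7,5)=7 f(7,7)=1
t=8: f(8,-6)=7 f(8,-4)=28 f(8,-2)=56 f(8,0)=70 f(8,2)=56 f(8,4)=28 f(8,6)=8 f(8,8)=1
t=9: f(9,-5)=35 f(9,-3)=84 f(9,-1)=126 f(9,1)=126 f(9,3)=84 f(9,5)=36 f(9,7)=9 f(9,9)=1
t=10: f(10,-6)=35 f(10,-4)=119 f(10,-2)=210 f(10,0)=252 f(10,2)=210 f(10,4)=120 f(10,6)=45 f(10,8)=10 f(10,10)=1
t=11: f(11,-5)=154 f(11,-3)=329 f(11,-1)=462 f(11,1)=462 f(11,3)=330 f(11,5)=165 f(11,7)=55 f(11,9)=11 f(11,11)=1
t=12: f(12,-6)=154 f(12,-4)=483 f(12,-2)=791 f(12,0)=924 f(12,2)=792 f(12,4)=495 f(12,6)=220 f(12,8)=66 f(12,10)=12 f(12,12)=1
t=13: f(13,-5)=637 f(13,-3)=1274 f(13,-1)=1715 f(13,1)=1716 f(13,3)=1287 f(13,5)=715 f(13,7)=286 f(13,9)=78 f(13,11)=13 f(13,13)=1
t=14: f(14,-6)=637 f(14,-4)=1911 f(14,-2)=2989 f(14,0)=3431 f(14,2)=3003 f(14,4)=2002 f(14,6)=1001 f(14,8)=364 f(14,10)=91 f(14,12)=14 f(14,14)=1
t=15: f(15,-5)=2548 f(15,-3)=4900 f(15,-1)=6420 f(15,1)=6434 f(15,3)=5005 f(15,5)=3003 f(15,7)=1365 f(15,9)=455 f(15,11)=105 f(15,13)=15 f(15,15)=1
t=16: f(16,-6)=2548 f(16,-4)=7448 f(16,-2)=11320 f(16,0)=12854 f(16,2)=11439 f(16,4)=8008 f(16,6)=4368 f(16,8)=1820 f(16,10)=560 f(16,12)=120 f(16,14)=16 f(16,16)=1
t=17: f(17,-5)=9996 f(17,-3)=18768 f(17,-1)=24174 f(17,1)=24293 f(17,3)=19447 f(17,5)=12376 f(17,7)=6188 f(17,9)=2380 f(17,11)=680 f(17,13)=136 f(17,15)=17 f(17,17)=1
t=18: f(18,-6)=9996 f(18,-4)=28764 f(18,-2)=42942 f(18,0)=48467 f(18,2)=43740 f(18,4)=31823 f(18,6)=18564 f(18,8)=8568 f(18,10)=3060 f(18,12)=816 f(18,14)=153 f(18,16)=18 f(18,18)=1
t=19: f(19,-5)=38760 f(19,-3)=71706 f(19,-1)=91409 f(19,1)=92207 f(19,3)=75563 f(19,5)=50387 f(19,7)=27132 f(19,9)=11628 f(19,11)=3876 f(19,13)=969 f(19,15)=171 f(19,17)=19 f(19,19)=1
t=20: f(20,-6)=38760 f(20,-4)=110466 f(20,-2)=163115 f(20,0)=183616 f(20,2)=167770 f(20,4)=125950 f(20,6)=77519 f(20,8)=38760 f(20,10)=15504 f(20,12)=4845 f(20,14)=1140 f(20,16)=190 f(20,18)=20 f(20,20)=1
t=21: f(21,-5)=149226 f(21,-3)=273581 f(21,-1)=346731 f(21,1)=351386 f(21,3)=293720 f(21,5)=203469 f(21,7)=116279 f(21,9)=54264 f(21,11)=20349 f(21,13)=5985 f(21,15)=1330 f(21,17)=210 f(21,19)=21 f(21,21)=1
t=22: f(22,-6)=149226 f(22,-4)=422807 f(22,-2)=620312 f(22,0)=698117 f(22,2)=645106 f(22,4)=497189 f(22,6)=319748 f(22,8)=170543 f(22,10)=74613 f(22,12)=26334 f(22,14)=7315 f(22,16)=1540 f(22,18)=231 f(22,20)=22 f(22,22)=1
t=23: f(23,-5)=572033 f(23,-3)=1043119 f(23,-1)=1318429 f(23,1)=1343223 f(23,3)=1142295 f(23,5)=816937 f(23,7)=490291 f(23,9)=245156 f(23,11)=100947 f(23,13)=33649 f(23,15)=8855 f(23,17)=1771 f(23,19)=253 f(23,21)=23 f(23,23)=1
t=24: f(24,-6)=572033 f(24,-4)=1615152 f(24,-2)=2361548 f(24,0)=2661652 f(24,2)=2485518 f(24,4)=1959232 f(24,6)=1307228 f(24,8)=735447 f(24,10)=346103 f(24,12)=134596 f(24,14)=42504 f(24,16)=10626 f(24,18)=2024 f(24,20)=276 f(24,22)=24 f(24,24)=1
t=25: f(25,-5)=2187185 f(25,-3)=3976700 f(25,-1)=5023200 f(25,1)=5147170 f(25,3)=4444750 f(25,5)=3266460 f(25,7)=2042675 f(25,9)=1081550 f(25,11)=480699 f(25,13)=177100 f(25,15)=53130 f(25,17)=12650 f(25,19)=2300 f(25,21)=300 f(25,23)=25 f(25,25)=1
Σ_s f(25,s) = 27895895
P = 27895895/33554432 = 27895895/33554432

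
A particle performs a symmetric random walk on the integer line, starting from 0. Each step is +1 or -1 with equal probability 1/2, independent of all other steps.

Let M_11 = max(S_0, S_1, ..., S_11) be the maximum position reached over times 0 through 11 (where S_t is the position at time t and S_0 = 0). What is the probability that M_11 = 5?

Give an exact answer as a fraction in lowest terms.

Let M_11 = max(S_0,...,S_11). Use the reflection principle: for j ≥ 1, #{paths with M_11 ≥ j} = #{S_11 ≥ j} + #{S_11 ≥ j+1}.
By reflection, #{M_11 ≥ 5} = #{S_11 ≥ 5} + #{S_11 ≥ 6} = 232 + 67 = 299.
#{M_11 ≥ 6} = #{S_11 ≥ 6} + #{S_11 ≥ 7} = 67 + 67 = 134.
#{M_11 = 5} = 299 - 134 = 165.
P(M_11 = 5) = 165/2048 = 165/2048

Answer: 165/2048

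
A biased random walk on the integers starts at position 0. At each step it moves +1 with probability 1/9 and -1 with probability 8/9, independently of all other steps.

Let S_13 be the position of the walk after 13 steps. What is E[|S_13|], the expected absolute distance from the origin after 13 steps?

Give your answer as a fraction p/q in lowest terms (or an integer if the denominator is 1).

Answer: 951935998559/94143178827

Derivation:
S_13 takes values m ≡ 1 (mod 2) with |m| ≤ 13; P(S_13=m) = C(13,(13+m)/2) · (1/9)^((13+m)/2) · (8/9)^((13-m)/2).
Distribution: P(S=-13)=549755813888/2541865828329, P(S=-11)=893353197568/2541865828329, P(S=-9)=223338299392/847288609443, P(S=-7)=307090161664/2541865828329, P(S=-5)=95965675520/2541865828329, P(S=-3)=2399141888/282429536481, P(S=-1)=1199570944/847288609443, P(S=1)=149946368/847288609443, P(S=3)=4685824/282429536481, P(S=5)=2928640/2541865828329, P(S=7)=146432/2541865828329, P(S=9)=1664/847288609443, P(S=11)=104/2541865828329, P(S=13)=1/2541865828329
E[|S_13|] = Σ_m |m|·P(S_13=m) = 951935998559/94143178827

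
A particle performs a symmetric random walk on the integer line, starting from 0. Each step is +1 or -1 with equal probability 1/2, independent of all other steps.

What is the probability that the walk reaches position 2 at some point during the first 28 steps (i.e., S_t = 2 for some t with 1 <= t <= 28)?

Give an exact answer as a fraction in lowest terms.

Count via complement. Let g(t,s) = #length-t paths at position s with S_1..S_t all ≠ 2.
g(t,s) = g(t-1,s-1) + g(t-1,s+1) for s ≠ 2; g(t,2) = 0.
t=0: g(0,0)=1
t=1: g(1,-1)=1 g(1,1)=1
t=2: g(2,-2)=1 g(2,0)=2
t=3: g(3,-3)=1 g(3,-1)=3 g(3,1)=2
t=4: g(4,-4)=1 g(4,-2)=4 g(4,0)=5
t=5: g(5,-5)=1 g(5,-3)=5 g(5,-1)=9 g(5,1)=5
t=6: g(6,-6)=1 g(6,-4)=6 g(6,-2)=14 g(6,0)=14
t=7: g(7,-7)=1 g(7,-5)=7 g(7,-3)=20 g(7,-1)=28 g(7,1)=14
t=8: g(8,-8)=1 g(8,-6)=8 g(8,-4)=27 g(8,-2)=48 g(8,0)=42
t=9: g(9,-9)=1 g(9,-7)=9 g(9,-5)=35 g(9,-3)=75 g(9,-1)=90 g(9,1)=42
t=10: g(10,-10)=1 g(10,-8)=10 g(10,-6)=44 g(10,-4)=110 g(10,-2)=165 g(10,0)=132
t=11: g(11,-11)=1 g(11,-9)=11 g(11,-7)=54 g(11,-5)=154 g(11,-3)=275 g(11,-1)=297 g(11,1)=132
t=12: g(12,-12)=1 g(12,-10)=12 g(12,-8)=65 g(12,-6)=208 g(12,-4)=429 g(12,-2)=572 g(12,0)=429
t=13: g(13,-13)=1 g(13,-11)=13 g(13,-9)=77 g(13,-7)=273 g(13,-5)=637 g(13,-3)=1001 g(13,-1)=1001 g(13,1)=429
t=14: g(14,-14)=1 g(14,-12)=14 g(14,-10)=90 g(14,-8)=350 g(14,-6)=910 g(14,-4)=1638 g(14,-2)=2002 g(14,0)=1430
t=15: g(15,-15)=1 g(15,-13)=15 g(15,-11)=104 g(15,-9)=440 g(15,-7)=1260 g(15,-5)=2548 g(15,-3)=3640 g(15,-1)=3432 g(15,1)=1430
t=16: g(16,-16)=1 g(16,-14)=16 g(16,-12)=119 g(16,-10)=544 g(16,-8)=1700 g(16,-6)=3808 g(16,-4)=6188 g(16,-2)=7072 g(16,0)=4862
t=17: g(17,-17)=1 g(17,-15)=17 g(17,-13)=135 g(17,-11)=663 g(17,-9)=2244 g(17,-7)=5508 g(17,-5)=9996 g(17,-3)=13260 g(17,-1)=11934 g(17,1)=4862
t=18: g(18,-18)=1 g(18,-16)=18 g(18,-14)=152 g(18,-12)=798 g(18,-10)=2907 g(18,-8)=7752 g(18,-6)=15504 g(18,-4)=23256 g(18,-2)=25194 g(18,0)=16796
t=19: g(19,-19)=1 g(19,-17)=19 g(19,-15)=170 g(19,-13)=950 g(19,-11)=3705 g(19,-9)=10659 g(19,-7)=23256 g(19,-5)=38760 g(19,-3)=48450 g(19,-1)=41990 g(19,1)=16796
t=20: g(20,-20)=1 g(20,-18)=20 g(20,-16)=189 g(20,-14)=1120 g(20,-12)=4655 g(20,-10)=14364 g(20,-8)=33915 g(20,-6)=62016 g(20,-4)=87210 g(20,-2)=90440 g(20,0)=58786
t=21: g(21,-21)=1 g(21,-19)=21 g(21,-17)=209 g(21,-15)=1309 g(21,-13)=5775 g(21,-11)=19019 g(21,-9)=48279 g(21,-7)=95931 g(21,-5)=149226 g(21,-3)=177650 g(21,-1)=149226 g(21,1)=58786
t=22: g(22,-22)=1 g(22,-20)=22 g(22,-18)=230 g(22,-16)=1518 g(22,-14)=7084 g(22,-12)=24794 g(22,-10)=67298 g(22,-8)=144210 g(22,-6)=245157 g(22,-4)=326876 g(22,-2)=326876 g(22,0)=208012
t=23: g(23,-23)=1 g(23,-21)=23 g(23,-19)=252 g(23,-17)=1748 g(23,-15)=8602 g(23,-13)=31878 g(23,-11)=92092 g(23,-9)=211508 g(23,-7)=389367 g(23,-5)=572033 g(23,-3)=653752 g(23,-1)=534888 g(23,1)=208012
t=24: g(24,-24)=1 g(24,-22)=24 g(24,-20)=275 g(24,-18)=2000 g(24,-16)=10350 g(24,-14)=40480 g(24,-12)=123970 g(24,-10)=303600 g(24,-8)=600875 g(24,-6)=961400 g(24,-4)=1225785 g(24,-2)=1188640 g(24,0)=742900
t=25: g(25,-25)=1 g(25,-23)=25 g(25,-21)=299 g(25,-19)=2275 g(25,-17)=12350 g(25,-15)=50830 g(25,-13)=164450 g(25,-11)=427570 g(25,-9)=904475 g(25,-7)=1562275 g(25,-5)=2187185 g(25,-3)=2414425 g(25,-1)=1931540 g(25,1)=742900
t=26: g(26,-26)=1 g(26,-24)=26 g(26,-22)=324 g(26,-20)=2574 g(26,-18)=14625 g(26,-16)=63180 g(26,-14)=215280 g(26,-12)=592020 g(26,-10)=1332045 g(26,-8)=2466750 g(26,-6)=3749460 g(26,-4)=4601610 g(26,-2)=4345965 g(26,0)=2674440
t=27: g(27,-27)=1 g(27,-25)=27 g(27,-23)=350 g(27,-21)=2898 g(27,-19)=17199 g(27,-17)=77805 g(27,-15)=278460 g(27,-13)=807300 g(27,-11)=1924065 g(27,-9)=3798795 g(27,-7)=6216210 g(27,-5)=8351070 g(27,-3)=8947575 g(27,-1)=7020405 g(27,1)=2674440
t=28: g(28,-28)=1 g(28,-26)=28 g(28,-24)=377 g(28,-22)=3248 g(28,-20)=20097 g(28,-18)=95004 g(28,-16)=356265 g(28,-14)=1085760 g(28,-12)=2731365 g(28,-10)=5722860 g(28,-8)=10015005 g(28,-6)=14567280 g(28,-4)=17298645 g(28,-2)=15967980 g(28,0)=9694845
Paths never hitting 2: Σ_s g(28,s) = 77558760
Paths hitting 2: 2^28 - 77558760 = 190876696
P = 190876696/268435456 = 23859587/33554432

Answer: 23859587/33554432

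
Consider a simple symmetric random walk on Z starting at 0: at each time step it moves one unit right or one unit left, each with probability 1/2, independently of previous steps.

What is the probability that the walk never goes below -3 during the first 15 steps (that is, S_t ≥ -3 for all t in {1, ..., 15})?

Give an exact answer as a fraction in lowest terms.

Answer: 715/1024

Derivation:
Let f(t,s) = #length-t paths at position s with S_1..S_t all ≥ -3.
f(t,s) = f(t-1,s-1) + f(t-1,s+1) for s ≥ -3; f(t,s) = 0 for s < -3.
t=0: f(0,0)=1
t=1: f(1,-1)=1 f(1,1)=1
t=2: f(2,-2)=1 f(2,0)=2 f(2,2)=1
t=3: f(3,-3)=1 f(3,-1)=3 f(3,1)=3 f(3,3)=1
t=4: f(4,-2)=4 f(4,0)=6 f(4,2)=4 f(4,4)=1
t=5: f(5,-3)=4 f(5,-1)=10 f(5,1)=10 f(5,3)=5 f(5,5)=1
t=6: f(6,-2)=14 f(6,0)=20 f(6,2)=15 f(6,4)=6 f(6,6)=1
t=7: f(7,-3)=14 f(7,-1)=34 f(7,1)=35 f(7,3)=21 f(7,5)=7 f(7,7)=1
t=8: f(8,-2)=48 f(8,0)=69 f(8,2)=56 f(8,4)=28 f(8,6)=8 f(8,8)=1
t=9: f(9,-3)=48 f(9,-1)=117 f(9,1)=125 f(9,3)=84 f(9,5)=36 f(9,7)=9 f(9,9)=1
t=10: f(10,-2)=165 f(10,0)=242 f(10,2)=209 f(10,4)=120 f(10,6)=45 f(10,8)=10 f(10,10)=1
t=11: f(11,-3)=165 f(11,-1)=407 f(11,1)=451 f(11,3)=329 f(11,5)=165 f(11,7)=55 f(11,9)=11 f(11,11)=1
t=12: f(12,-2)=572 f(12,0)=858 f(12,2)=780 f(12,4)=494 f(12,6)=220 f(12,8)=66 f(12,10)=12 f(12,12)=1
t=13: f(13,-3)=572 f(13,-1)=1430 f(13,1)=1638 f(13,3)=1274 f(13,5)=714 f(13,7)=286 f(13,9)=78 f(13,11)=13 f(13,13)=1
t=14: f(14,-2)=2002 f(14,0)=3068 f(14,2)=2912 f(14,4)=1988 f(14,6)=1000 f(14,8)=364 f(14,10)=91 f(14,12)=14 f(14,14)=1
t=15: f(15,-3)=2002 f(15,-1)=5070 f(15,1)=5980 f(15,3)=4900 f(15,5)=2988 f(15,7)=1364 f(15,9)=455 f(15,11)=105 f(15,13)=15 f(15,15)=1
Σ_s f(15,s) = 22880
P = 22880/32768 = 715/1024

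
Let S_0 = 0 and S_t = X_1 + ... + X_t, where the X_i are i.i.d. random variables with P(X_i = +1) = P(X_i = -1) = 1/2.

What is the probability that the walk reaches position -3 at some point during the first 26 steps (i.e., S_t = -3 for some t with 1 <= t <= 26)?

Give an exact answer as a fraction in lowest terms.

Answer: 1168527/2097152

Derivation:
Count via complement. Let g(t,s) = #length-t paths at position s with S_1..S_t all ≠ -3.
g(t,s) = g(t-1,s-1) + g(t-1,s+1) for s ≠ -3; g(t,-3) = 0.
t=0: g(0,0)=1
t=1: g(1,-1)=1 g(1,1)=1
t=2: g(2,-2)=1 g(2,0)=2 g(2,2)=1
t=3: g(3,-1)=3 g(3,1)=3 g(3,3)=1
t=4: g(4,-2)=3 g(4,0)=6 g(4,2)=4 g(4,4)=1
t=5: g(5,-1)=9 g(5,1)=10 g(5,3)=5 g(5,5)=1
t=6: g(6,-2)=9 g(6,0)=19 g(6,2)=15 g(6,4)=6 g(6,6)=1
t=7: g(7,-1)=28 g(7,1)=34 g(7,3)=21 g(7,5)=7 g(7,7)=1
t=8: g(8,-2)=28 g(8,0)=62 g(8,2)=55 g(8,4)=28 g(8,6)=8 g(8,8)=1
t=9: g(9,-1)=90 g(9,1)=117 g(9,3)=83 g(9,5)=36 g(9,7)=9 g(9,9)=1
t=10: g(10,-2)=90 g(10,0)=207 g(10,2)=200 g(10,4)=119 g(10,6)=45 g(10,8)=10 g(10,10)=1
t=11: g(11,-1)=297 g(11,1)=407 g(11,3)=319 g(11,5)=164 g(11,7)=55 g(11,9)=11 g(11,11)=1
t=12: g(12,-2)=297 g(12,0)=704 g(12,2)=726 g(12,4)=483 g(12,6)=219 g(12,8)=66 g(12,10)=12 g(12,12)=1
t=13: g(13,-1)=1001 g(13,1)=1430 g(13,3)=1209 g(13,5)=702 g(13,7)=285 g(13,9)=78 g(13,11)=13 g(13,13)=1
t=14: g(14,-2)=1001 g(14,0)=2431 g(14,2)=2639 g(14,4)=1911 g(14,6)=987 g(14,8)=363 g(14,10)=91 g(14,12)=14 g(14,14)=1
t=15: g(15,-1)=3432 g(15,1)=5070 g(15,3)=4550 g(15,5)=2898 g(15,7)=1350 g(15,9)=454 g(15,11)=105 g(15,13)=15 g(15,15)=1
t=16: g(16,-2)=3432 g(16,0)=8502 g(16,2)=9620 g(16,4)=7448 g(16,6)=4248 g(16,8)=1804 g(16,10)=559 g(16,12)=120 g(16,14)=16 g(16,16)=1
t=17: g(17,-1)=11934 g(17,1)=18122 g(17,3)=17068 g(17,5)=11696 g(17,7)=6052 g(17,9)=2363 g(17,11)=679 g(17,13)=136 g(17,15)=17 g(17,17)=1
t=18: g(18,-2)=11934 g(18,0)=30056 g(18,2)=35190 g(18,4)=28764 g(18,6)=17748 g(18,8)=8415 g(18,10)=3042 g(18,12)=815 g(18,14)=153 g(18,16)=18 g(18,18)=1
t=19: g(19,-1)=41990 g(19,1)=65246 g(19,3)=63954 g(19,5)=46512 g(19,7)=26163 g(19,9)=11457 g(19,11)=3857 g(19,13)=968 g(19,15)=171 g(19,17)=19 g(19,19)=1
t=20: g(20,-2)=41990 g(20,0)=107236 g(20,2)=129200 g(20,4)=110466 g(20,6)=72675 g(20,8)=37620 g(20,10)=15314 g(20,12)=4825 g(20,14)=1139 g(20,16)=190 g(20,18)=20 g(20,20)=1
t=21: g(21,-1)=149226 g(21,1)=236436 g(21,3)=239666 g(21,5)=183141 g(21,7)=110295 g(21,9)=52934 g(21,11)=20139 g(21,13)=5964 g(21,15)=1329 g(21,17)=210 g(21,19)=21 g(21,21)=1
t=22: g(22,-2)=149226 g(22,0)=385662 g(22,2)=476102 g(22,4)=422807 g(22,6)=293436 g(22,8)=163229 g(22,10)=73073 g(22,12)=26103 g(22,14)=7293 g(22,16)=1539 g(22,18)=231 g(22,20)=22 g(22,22)=1
t=23: g(23,-1)=534888 g(23,1)=861764 g(23,3)=898909 g(23,5)=716243 g(23,7)=456665 g(23,9)=236302 g(23,11)=99176 g(23,13)=33396 g(23,15)=8832 g(23,17)=1770 g(23,19)=253 g(23,21)=23 g(23,23)=1
t=24: g(24,-2)=534888 g(24,0)=1396652 g(24,2)=1760673 g(24,4)=1615152 g(24,6)=1172908 g(24,8)=692967 g(24,10)=335478 g(24,12)=132572 g(24,14)=42228 g(24,16)=10602 g(24,18)=2023 g(24,20)=276 g(24,22)=24 g(24,24)=1
t=25: g(25,-1)=1931540 g(25,1)=3157325 g(25,3)=3375825 g(25,5)=2788060 g(25,7)=1865875 g(25,9)=1028445 g(25,11)=468050 g(25,13)=174800 g(25,15)=52830 g(25,17)=12625 g(25,19)=2299 g(25,21)=300 g(25,23)=25 g(25,25)=1
t=26: g(26,-2)=1931540 g(26,0)=5088865 g(26,2)=6533150 g(26,4)=6163885 g(26,6)=4653935 g(26,8)=2894320 g(26,10)=1496495 g(26,12)=642850 g(26,14)=227630 g(26,16)=65455 g(26,18)=14924 g(26,20)=2599 g(26,22)=325 g(26,24)=26 g(26,26)=1
Paths never hitting -3: Σ_s g(26,s) = 29716000
Paths hitting -3: 2^26 - 29716000 = 37392864
P = 37392864/67108864 = 1168527/2097152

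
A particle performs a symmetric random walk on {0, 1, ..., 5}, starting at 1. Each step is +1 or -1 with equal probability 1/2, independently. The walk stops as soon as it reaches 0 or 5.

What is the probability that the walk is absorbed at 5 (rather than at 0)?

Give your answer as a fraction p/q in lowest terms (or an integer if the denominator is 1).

Symmetric walk (p = 1/2): the harmonic-function argument gives P(hit 5 before 0 | start at 1) = a/N.
P = 1/5 = 1/5

Answer: 1/5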